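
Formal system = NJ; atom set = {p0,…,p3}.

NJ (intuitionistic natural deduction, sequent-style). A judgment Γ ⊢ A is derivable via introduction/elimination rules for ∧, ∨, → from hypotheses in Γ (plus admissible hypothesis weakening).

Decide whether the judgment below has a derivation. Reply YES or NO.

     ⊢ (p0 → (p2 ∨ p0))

Derivation trace:
[→I]  ⊢ (p0 → (p2 ∨ p0))
  [∨I₂] p0 ⊢ (p2 ∨ p0)
    [Ax] p0 ⊢ p0

Result: YES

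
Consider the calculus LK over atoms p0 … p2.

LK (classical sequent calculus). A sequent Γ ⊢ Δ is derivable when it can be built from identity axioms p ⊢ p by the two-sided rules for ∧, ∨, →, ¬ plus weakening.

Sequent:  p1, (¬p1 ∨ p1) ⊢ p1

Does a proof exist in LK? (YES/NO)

Proof tree:
[∨L] p1, (¬p1 ∨ p1) ⊢ p1
  [WR] p1, ¬p1 ⊢ p1
    [¬L] p1, ¬p1 ⊢ 
      [Ax] p1 ⊢ p1
  [Ax] p1 ⊢ p1

Result: YES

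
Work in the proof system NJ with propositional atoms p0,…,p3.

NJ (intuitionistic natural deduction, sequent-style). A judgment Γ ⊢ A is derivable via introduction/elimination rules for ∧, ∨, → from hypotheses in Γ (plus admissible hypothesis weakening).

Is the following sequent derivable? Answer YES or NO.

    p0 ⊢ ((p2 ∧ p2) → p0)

Derivation (root first):
[→I] p0 ⊢ ((p2 ∧ p2) → p0)
  [Wk] p0, (p2 ∧ p2) ⊢ p0
    [Ax] p0 ⊢ p0

Result: YES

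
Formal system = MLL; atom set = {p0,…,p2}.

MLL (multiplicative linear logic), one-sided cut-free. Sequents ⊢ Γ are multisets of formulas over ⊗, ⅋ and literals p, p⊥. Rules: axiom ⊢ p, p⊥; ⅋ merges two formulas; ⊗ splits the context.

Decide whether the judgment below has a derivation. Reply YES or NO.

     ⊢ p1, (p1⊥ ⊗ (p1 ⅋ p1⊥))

Proof tree:
[⊗]  ⊢ p1, (p1⊥ ⊗ (p1 ⅋ p1⊥))
  [Ax]  ⊢ p1, p1⊥
  [⅋]  ⊢ (p1 ⅋ p1⊥)
    [Ax]  ⊢ p1, p1⊥

Result: YES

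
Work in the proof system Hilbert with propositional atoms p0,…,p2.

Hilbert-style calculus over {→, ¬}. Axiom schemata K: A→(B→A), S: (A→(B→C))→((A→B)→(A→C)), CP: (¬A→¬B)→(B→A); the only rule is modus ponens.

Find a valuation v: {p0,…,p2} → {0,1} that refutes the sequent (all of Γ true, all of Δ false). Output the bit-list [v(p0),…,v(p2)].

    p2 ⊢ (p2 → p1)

Truth-table refutation:
  v=000: Γ:[p2=F] Δ:[(p2 → p1)=T] refutes=False
  v=001: Γ:[p2=T] Δ:[(p2 → p1)=F] refutes=True  ← countermodel

Result: [0, 0, 1]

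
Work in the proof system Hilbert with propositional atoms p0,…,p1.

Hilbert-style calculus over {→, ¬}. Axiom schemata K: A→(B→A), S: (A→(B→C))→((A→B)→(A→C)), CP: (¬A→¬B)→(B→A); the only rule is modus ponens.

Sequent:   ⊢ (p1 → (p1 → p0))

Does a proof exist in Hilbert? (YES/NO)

Enumerate valuations to refute Γ ⊢ Δ:
  v=00: Γ:[] Δ:[(p1 → (p1 → p0))=T] refutes=False
  v=01: Γ:[] Δ:[(p1 → (p1 → p0))=F] refutes=True  ← countermodel

Result: NO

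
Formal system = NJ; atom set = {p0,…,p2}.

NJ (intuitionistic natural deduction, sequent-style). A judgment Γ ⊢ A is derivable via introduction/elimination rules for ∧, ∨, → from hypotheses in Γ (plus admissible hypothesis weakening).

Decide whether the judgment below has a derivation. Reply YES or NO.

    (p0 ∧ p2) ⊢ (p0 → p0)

Derivation trace:
[Wk] (p0 ∧ p2) ⊢ (p0 → p0)
  [→I]  ⊢ (p0 → p0)
    [Ax] p0 ⊢ p0

Result: YES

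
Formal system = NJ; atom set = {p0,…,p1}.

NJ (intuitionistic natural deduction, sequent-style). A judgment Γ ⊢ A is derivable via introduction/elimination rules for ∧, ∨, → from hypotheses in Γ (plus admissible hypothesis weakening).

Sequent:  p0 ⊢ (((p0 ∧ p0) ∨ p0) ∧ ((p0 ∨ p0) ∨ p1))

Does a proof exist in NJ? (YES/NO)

Proof tree:
[∧I] p0 ⊢ (((p0 ∧ p0) ∨ p0) ∧ ((p0 ∨ p0) ∨ p1))
  [∨I₁] p0 ⊢ ((p0 ∧ p0) ∨ p0)
    [∧I] p0 ⊢ (p0 ∧ p0)
      [Ax] p0 ⊢ p0
      [Ax] p0 ⊢ p0
  [∨I₁] p0 ⊢ ((p0 ∨ p0) ∨ p1)
    [∨I₂] p0 ⊢ (p0 ∨ p0)
      [Ax] p0 ⊢ p0

Result: YES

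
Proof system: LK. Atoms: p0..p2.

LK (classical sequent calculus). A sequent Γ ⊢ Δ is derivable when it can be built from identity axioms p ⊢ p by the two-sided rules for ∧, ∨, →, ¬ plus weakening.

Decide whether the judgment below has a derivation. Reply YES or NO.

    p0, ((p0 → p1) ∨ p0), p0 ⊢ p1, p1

Search for a countermodel by truth-table:
  v=000: Γ:[p0=F, ((p0 → p1) ∨ p0)=T, p0=F] Δ:[p1=F, p1=F] refutes=False
  v=001: Γ:[p0=F, ((p0 → p1) ∨ p0)=T, p0=F] Δ:[p1=F, p1=F] refutes=False
  v=010: Γ:[p0=F, ((p0 → p1) ∨ p0)=T, p0=F] Δ:[p1=T, p1=T] refutes=False
  v=011: Γ:[p0=F, ((p0 → p1) ∨ p0)=T, p0=F] Δ:[p1=T, p1=T] refutes=False
  v=100: Γ:[p0=T, ((p0 → p1) ∨ p0)=T, p0=T] Δ:[p1=F, p1=F] refutes=True  ← countermodel

Result: NO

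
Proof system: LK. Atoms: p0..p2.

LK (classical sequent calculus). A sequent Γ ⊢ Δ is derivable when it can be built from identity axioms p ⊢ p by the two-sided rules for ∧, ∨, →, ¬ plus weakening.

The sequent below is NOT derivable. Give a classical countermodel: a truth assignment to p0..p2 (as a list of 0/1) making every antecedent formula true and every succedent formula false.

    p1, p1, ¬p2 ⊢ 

Search for a countermodel by truth-table:
  v=000: Γ:[p1=F, p1=F, ¬p2=T] Δ:[] refutes=False
  v=001: Γ:[p1=F, p1=F, ¬p2=F] Δ:[] refutes=False
  v=010: Γ:[p1=T, p1=T, ¬p2=T] Δ:[] refutes=True  ← countermodel

Result: [0, 1, 0]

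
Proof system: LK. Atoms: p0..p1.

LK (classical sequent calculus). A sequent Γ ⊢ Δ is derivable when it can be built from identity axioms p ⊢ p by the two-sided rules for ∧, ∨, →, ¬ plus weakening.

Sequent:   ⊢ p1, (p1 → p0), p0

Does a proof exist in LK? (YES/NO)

Derivation trace:
[WR]  ⊢ p1, (p1 → p0), p0
  [→R]  ⊢ p1, (p1 → p0)
    [WR] p1 ⊢ p1, p0
      [Ax] p1 ⊢ p1

Result: YES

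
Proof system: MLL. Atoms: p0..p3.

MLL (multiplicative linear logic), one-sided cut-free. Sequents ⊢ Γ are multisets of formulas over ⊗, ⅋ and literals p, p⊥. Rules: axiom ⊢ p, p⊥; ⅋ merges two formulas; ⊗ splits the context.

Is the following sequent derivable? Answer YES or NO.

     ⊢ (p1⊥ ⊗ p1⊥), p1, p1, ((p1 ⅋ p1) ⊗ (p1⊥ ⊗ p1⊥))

Derivation trace:
[⊗]  ⊢ (p1⊥ ⊗ p1⊥), p1, p1, ((p1 ⅋ p1) ⊗ (p1⊥ ⊗ p1⊥))
  [⅋]  ⊢ (p1⊥ ⊗ p1⊥), (p1 ⅋ p1)
    [⊗]  ⊢ p1, p1, (p1⊥ ⊗ p1⊥)
      [Ax]  ⊢ p1, p1⊥
      [Ax]  ⊢ p1, p1⊥
  [⊗]  ⊢ p1, p1, (p1⊥ ⊗ p1⊥)
    [Ax]  ⊢ p1, p1⊥
    [Ax]  ⊢ p1, p1⊥

Result: YES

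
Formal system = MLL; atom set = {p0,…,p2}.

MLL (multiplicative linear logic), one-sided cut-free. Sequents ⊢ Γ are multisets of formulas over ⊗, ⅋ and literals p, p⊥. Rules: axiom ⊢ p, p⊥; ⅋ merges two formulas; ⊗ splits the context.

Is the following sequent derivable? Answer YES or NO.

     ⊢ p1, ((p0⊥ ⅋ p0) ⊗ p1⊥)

Derivation trace:
[⊗]  ⊢ p1, ((p0⊥ ⅋ p0) ⊗ p1⊥)
  [⅋]  ⊢ (p0⊥ ⅋ p0)
    [Ax]  ⊢ p0, p0⊥
  [Ax]  ⊢ p1, p1⊥

Result: YES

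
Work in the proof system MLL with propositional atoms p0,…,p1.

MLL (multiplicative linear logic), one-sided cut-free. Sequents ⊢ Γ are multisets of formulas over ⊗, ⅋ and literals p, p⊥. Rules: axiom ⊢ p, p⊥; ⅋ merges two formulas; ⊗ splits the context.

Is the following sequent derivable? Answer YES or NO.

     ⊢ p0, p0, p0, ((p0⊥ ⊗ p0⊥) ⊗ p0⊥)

Derivation trace:
[⊗]  ⊢ p0, p0, p0, ((p0⊥ ⊗ p0⊥) ⊗ p0⊥)
  [⊗]  ⊢ p0, p0, (p0⊥ ⊗ p0⊥)
    [Ax]  ⊢ p0, p0⊥
    [Ax]  ⊢ p0, p0⊥
  [Ax]  ⊢ p0, p0⊥

Result: YES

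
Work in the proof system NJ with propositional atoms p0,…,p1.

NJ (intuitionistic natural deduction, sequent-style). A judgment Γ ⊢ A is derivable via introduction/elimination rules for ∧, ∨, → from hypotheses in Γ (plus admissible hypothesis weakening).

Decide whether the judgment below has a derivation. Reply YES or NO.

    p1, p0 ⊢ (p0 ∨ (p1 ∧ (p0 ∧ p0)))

Proof tree:
[∨I₂] p1, p0 ⊢ (p0 ∨ (p1 ∧ (p0 ∧ p0)))
  [∧I] p1, p0 ⊢ (p1 ∧ (p0 ∧ p0))
    [Ax] p1 ⊢ p1
    [∧I] p0 ⊢ (p0 ∧ p0)
      [Ax] p0 ⊢ p0
      [Ax] p0 ⊢ p0

Result: YES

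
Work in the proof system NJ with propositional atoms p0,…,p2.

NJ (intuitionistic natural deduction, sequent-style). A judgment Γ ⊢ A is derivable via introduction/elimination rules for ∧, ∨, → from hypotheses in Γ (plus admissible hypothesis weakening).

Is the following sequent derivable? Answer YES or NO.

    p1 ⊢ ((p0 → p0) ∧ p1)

Derivation trace:
[∧I] p1 ⊢ ((p0 → p0) ∧ p1)
  [→I]  ⊢ (p0 → p0)
    [Ax] p0 ⊢ p0
  [Ax] p1 ⊢ p1

Result: YES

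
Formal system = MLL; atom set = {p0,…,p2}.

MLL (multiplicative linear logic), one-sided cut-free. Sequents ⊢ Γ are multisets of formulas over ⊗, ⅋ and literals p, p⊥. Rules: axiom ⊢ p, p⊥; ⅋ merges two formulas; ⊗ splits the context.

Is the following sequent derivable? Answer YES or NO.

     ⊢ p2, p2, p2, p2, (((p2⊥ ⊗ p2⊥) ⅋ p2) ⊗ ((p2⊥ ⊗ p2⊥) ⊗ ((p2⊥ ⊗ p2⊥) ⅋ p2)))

Proof tree:
[⊗]  ⊢ p2, p2, p2, p2, (((p2⊥ ⊗ p2⊥) ⅋ p2) ⊗ ((p2⊥ ⊗ p2⊥) ⊗ ((p2⊥ ⊗ p2⊥) ⅋ p2)))
  [⅋]  ⊢ p2, ((p2⊥ ⊗ p2⊥) ⅋ p2)
    [⊗]  ⊢ p2, p2, (p2⊥ ⊗ p2⊥)
      [Ax]  ⊢ p2, p2⊥
      [Ax]  ⊢ p2, p2⊥
  [⊗]  ⊢ p2, p2, p2, ((p2⊥ ⊗ p2⊥) ⊗ ((p2⊥ ⊗ p2⊥) ⅋ p2))
    [⊗]  ⊢ p2, p2, (p2⊥ ⊗ p2⊥)
      [Ax]  ⊢ p2, p2⊥
      [Ax]  ⊢ p2, p2⊥
    [⅋]  ⊢ p2, ((p2⊥ ⊗ p2⊥) ⅋ p2)
      [⊗]  ⊢ p2, p2, (p2⊥ ⊗ p2⊥)
        [Ax]  ⊢ p2, p2⊥
        [Ax]  ⊢ p2, p2⊥

Result: YES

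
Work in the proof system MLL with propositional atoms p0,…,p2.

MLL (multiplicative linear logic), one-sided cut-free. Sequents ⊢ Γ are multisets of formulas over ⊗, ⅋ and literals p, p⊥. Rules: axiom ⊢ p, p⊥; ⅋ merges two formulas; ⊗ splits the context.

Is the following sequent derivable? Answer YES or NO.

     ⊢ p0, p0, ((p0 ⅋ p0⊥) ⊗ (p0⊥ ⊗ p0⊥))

Derivation trace:
[⊗]  ⊢ p0, p0, ((p0 ⅋ p0⊥) ⊗ (p0⊥ ⊗ p0⊥))
  [⅋]  ⊢ (p0 ⅋ p0⊥)
    [Ax]  ⊢ p0, p0⊥
  [⊗]  ⊢ p0, p0, (p0⊥ ⊗ p0⊥)
    [Ax]  ⊢ p0, p0⊥
    [Ax]  ⊢ p0, p0⊥

Result: YES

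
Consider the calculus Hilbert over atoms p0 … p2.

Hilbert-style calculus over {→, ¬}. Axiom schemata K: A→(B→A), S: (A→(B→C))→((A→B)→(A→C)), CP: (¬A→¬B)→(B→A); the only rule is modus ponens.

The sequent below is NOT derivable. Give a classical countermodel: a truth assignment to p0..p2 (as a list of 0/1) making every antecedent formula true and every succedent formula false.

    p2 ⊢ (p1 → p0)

Enumerate valuations to refute Γ ⊢ Δ:
  v=000: Γ:[p2=F] Δ:[(p1 → p0)=T] refutes=False
  v=001: Γ:[p2=T] Δ:[(p1 → p0)=T] refutes=False
  v=010: Γ:[p2=F] Δ:[(p1 → p0)=F] refutes=False
  v=011: Γ:[p2=T] Δ:[(p1 → p0)=F] refutes=True  ← countermodel

Result: [0, 1, 1]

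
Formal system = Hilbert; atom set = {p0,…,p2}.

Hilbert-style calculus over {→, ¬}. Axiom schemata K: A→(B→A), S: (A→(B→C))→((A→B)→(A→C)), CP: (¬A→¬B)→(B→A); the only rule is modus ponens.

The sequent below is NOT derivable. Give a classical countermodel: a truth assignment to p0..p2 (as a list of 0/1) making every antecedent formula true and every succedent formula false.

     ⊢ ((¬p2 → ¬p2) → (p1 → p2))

Enumerate valuations to refute Γ ⊢ Δ:
  v=000: Γ:[] Δ:[((¬p2 → ¬p2) → (p1 → p2))=T] refutes=False
  v=001: Γ:[] Δ:[((¬p2 → ¬p2) → (p1 → p2))=T] refutes=False
  v=010: Γ:[] Δ:[((¬p2 → ¬p2) → (p1 → p2))=F] refutes=True  ← countermodel

Result: [0, 1, 0]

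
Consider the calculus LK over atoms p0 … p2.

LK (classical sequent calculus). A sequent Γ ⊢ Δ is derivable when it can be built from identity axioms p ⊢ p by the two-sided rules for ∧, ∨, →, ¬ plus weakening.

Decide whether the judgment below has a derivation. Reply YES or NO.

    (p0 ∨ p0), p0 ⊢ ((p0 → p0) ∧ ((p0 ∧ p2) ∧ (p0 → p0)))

Enumerate valuations to refute Γ ⊢ Δ:
  v=000: Γ:[(p0 ∨ p0)=F, p0=F] Δ:[((p0 → p0) ∧ ((p0 ∧ p2) ∧ (p0 → p0)))=F] refutes=False
  v=001: Γ:[(p0 ∨ p0)=F, p0=F] Δ:[((p0 → p0) ∧ ((p0 ∧ p2) ∧ (p0 → p0)))=F] refutes=False
  v=010: Γ:[(p0 ∨ p0)=F, p0=F] Δ:[((p0 → p0) ∧ ((p0 ∧ p2) ∧ (p0 → p0)))=F] refutes=False
  v=011: Γ:[(p0 ∨ p0)=F, p0=F] Δ:[((p0 → p0) ∧ ((p0 ∧ p2) ∧ (p0 → p0)))=F] refutes=False
  v=100: Γ:[(p0 ∨ p0)=T, p0=T] Δ:[((p0 → p0) ∧ ((p0 ∧ p2) ∧ (p0 → p0)))=F] refutes=True  ← countermodel

Result: NO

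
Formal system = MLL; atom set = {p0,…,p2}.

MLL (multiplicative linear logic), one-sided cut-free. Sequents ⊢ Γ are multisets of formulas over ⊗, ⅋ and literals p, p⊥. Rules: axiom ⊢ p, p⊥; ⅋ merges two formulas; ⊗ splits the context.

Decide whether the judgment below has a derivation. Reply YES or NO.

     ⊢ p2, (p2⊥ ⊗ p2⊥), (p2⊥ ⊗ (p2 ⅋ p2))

Derivation (root first):
[⊗]  ⊢ p2, (p2⊥ ⊗ p2⊥), (p2⊥ ⊗ (p2 ⅋ p2))
  [Ax]  ⊢ p2, p2⊥
  [⅋]  ⊢ (p2⊥ ⊗ p2⊥), (p2 ⅋ p2)
    [⊗]  ⊢ p2, p2, (p2⊥ ⊗ p2⊥)
      [Ax]  ⊢ p2, p2⊥
      [Ax]  ⊢ p2, p2⊥

Result: YES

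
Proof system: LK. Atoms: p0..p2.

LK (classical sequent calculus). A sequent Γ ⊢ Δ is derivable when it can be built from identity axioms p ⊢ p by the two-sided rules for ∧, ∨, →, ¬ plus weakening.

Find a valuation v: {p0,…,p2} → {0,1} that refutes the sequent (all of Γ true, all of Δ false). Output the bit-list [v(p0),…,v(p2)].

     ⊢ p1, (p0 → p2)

Truth-table refutation:
  v=000: Γ:[] Δ:[p1=F, (p0 → p2)=T] refutes=False
  v=001: Γ:[] Δ:[p1=F, (p0 → p2)=T] refutes=False
  v=010: Γ:[] Δ:[p1=T, (p0 → p2)=T] refutes=False
  v=011: Γ:[] Δ:[p1=T, (p0 → p2)=T] refutes=False
  v=100: Γ:[] Δ:[p1=F, (p0 → p2)=F] refutes=True  ← countermodel

Result: [1, 0, 0]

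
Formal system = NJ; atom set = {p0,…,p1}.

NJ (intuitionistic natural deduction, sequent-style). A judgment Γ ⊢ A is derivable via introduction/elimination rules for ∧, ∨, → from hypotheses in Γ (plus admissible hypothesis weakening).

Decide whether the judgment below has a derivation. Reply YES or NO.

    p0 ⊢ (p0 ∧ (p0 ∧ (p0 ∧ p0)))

Derivation trace:
[∧I] p0 ⊢ (p0 ∧ (p0 ∧ (p0 ∧ p0)))
  [Ax] p0 ⊢ p0
  [∧I] p0 ⊢ (p0 ∧ (p0 ∧ p0))
    [Ax] p0 ⊢ p0
    [∧I] p0 ⊢ (p0 ∧ p0)
      [Ax] p0 ⊢ p0
      [Ax] p0 ⊢ p0

Result: YES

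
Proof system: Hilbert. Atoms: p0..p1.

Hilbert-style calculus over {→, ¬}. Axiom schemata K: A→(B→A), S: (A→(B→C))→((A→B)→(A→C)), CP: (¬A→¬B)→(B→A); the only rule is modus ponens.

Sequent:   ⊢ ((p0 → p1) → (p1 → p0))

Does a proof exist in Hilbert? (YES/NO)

Truth-table refutation:
  v=00: Γ:[] Δ:[((p0 → p1) → (p1 → p0))=T] refutes=False
  v=01: Γ:[] Δ:[((p0 → p1) → (p1 → p0))=F] refutes=True  ← countermodel

Result: NO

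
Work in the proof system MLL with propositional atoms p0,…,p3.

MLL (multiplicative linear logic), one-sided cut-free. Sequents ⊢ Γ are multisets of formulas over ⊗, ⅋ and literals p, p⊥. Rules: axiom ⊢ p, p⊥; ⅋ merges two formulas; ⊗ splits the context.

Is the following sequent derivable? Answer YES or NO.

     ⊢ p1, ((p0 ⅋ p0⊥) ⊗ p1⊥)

Derivation (root first):
[⊗]  ⊢ p1, ((p0 ⅋ p0⊥) ⊗ p1⊥)
  [⅋]  ⊢ (p0 ⅋ p0⊥)
    [Ax]  ⊢ p0, p0⊥
  [Ax]  ⊢ p1, p1⊥

Result: YES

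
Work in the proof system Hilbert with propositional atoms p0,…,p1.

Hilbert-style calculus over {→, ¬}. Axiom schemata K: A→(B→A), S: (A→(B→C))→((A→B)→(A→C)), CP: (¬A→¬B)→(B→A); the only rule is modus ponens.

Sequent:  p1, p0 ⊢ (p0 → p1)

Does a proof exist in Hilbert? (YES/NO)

Derivation (root first):
[MP] p1, p0 ⊢ (p0 → p1)
  [K]  ⊢ (p1 → (p0 → p1))
  [MP] p1, p0 ⊢ p1
    [MP] p1 ⊢ (p0 → p1)
      [K]  ⊢ (p1 → (p0 → p1))
      [Hyp] p1 ⊢ p1
    [Hyp] p0 ⊢ p0

Result: YES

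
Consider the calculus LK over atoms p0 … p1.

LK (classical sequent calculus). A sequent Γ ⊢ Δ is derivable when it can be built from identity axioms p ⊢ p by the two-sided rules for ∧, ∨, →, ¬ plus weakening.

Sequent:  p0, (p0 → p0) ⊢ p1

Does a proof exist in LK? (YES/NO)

Truth-table refutation:
  v=00: Γ:[p0=F, (p0 → p0)=T] Δ:[p1=F] refutes=False
  v=01: Γ:[p0=F, (p0 → p0)=T] Δ:[p1=T] refutes=False
  v=10: Γ:[p0=T, (p0 → p0)=T] Δ:[p1=F] refutes=True  ← countermodel

Result: NO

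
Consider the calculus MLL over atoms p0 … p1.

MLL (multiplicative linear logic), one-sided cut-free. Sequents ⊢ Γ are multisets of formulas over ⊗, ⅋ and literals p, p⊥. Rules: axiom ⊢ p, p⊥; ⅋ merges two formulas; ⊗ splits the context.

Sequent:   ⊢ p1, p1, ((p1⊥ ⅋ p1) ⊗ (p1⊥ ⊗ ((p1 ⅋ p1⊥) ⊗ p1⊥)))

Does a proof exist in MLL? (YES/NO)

Derivation trace:
[⊗]  ⊢ p1, p1, ((p1⊥ ⅋ p1) ⊗ (p1⊥ ⊗ ((p1 ⅋ p1⊥) ⊗ p1⊥)))
  [⅋]  ⊢ (p1⊥ ⅋ p1)
    [Ax]  ⊢ p1, p1⊥
  [⊗]  ⊢ p1, p1, (p1⊥ ⊗ ((p1 ⅋ p1⊥) ⊗ p1⊥))
    [Ax]  ⊢ p1, p1⊥
    [⊗]  ⊢ p1, ((p1 ⅋ p1⊥) ⊗ p1⊥)
      [⅋]  ⊢ (p1 ⅋ p1⊥)
        [Ax]  ⊢ p1, p1⊥
      [Ax]  ⊢ p1, p1⊥

Result: YES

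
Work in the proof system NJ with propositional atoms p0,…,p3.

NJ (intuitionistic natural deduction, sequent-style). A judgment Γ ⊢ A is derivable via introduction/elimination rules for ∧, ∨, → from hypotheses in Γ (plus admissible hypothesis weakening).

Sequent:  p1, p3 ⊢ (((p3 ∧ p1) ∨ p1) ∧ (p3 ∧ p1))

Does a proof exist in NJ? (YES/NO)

Proof tree:
[∧I] p1, p3 ⊢ (((p3 ∧ p1) ∨ p1) ∧ (p3 ∧ p1))
  [∨I₁] p1, p3 ⊢ ((p3 ∧ p1) ∨ p1)
    [∧I] p1, p3 ⊢ (p3 ∧ p1)
      [Ax] p3 ⊢ p3
      [Ax] p1 ⊢ p1
  [∧I] p1, p3 ⊢ (p3 ∧ p1)
    [Ax] p3 ⊢ p3
    [Ax] p1 ⊢ p1

Result: YES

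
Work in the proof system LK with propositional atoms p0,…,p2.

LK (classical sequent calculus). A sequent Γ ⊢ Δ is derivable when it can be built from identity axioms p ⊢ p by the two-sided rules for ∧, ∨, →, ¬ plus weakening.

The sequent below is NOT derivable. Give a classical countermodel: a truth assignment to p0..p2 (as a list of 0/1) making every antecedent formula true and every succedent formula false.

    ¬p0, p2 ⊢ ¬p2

Truth-table refutation:
  v=000: Γ:[¬p0=T, p2=F] Δ:[¬p2=T] refutes=False
  v=001: Γ:[¬p0=T, p2=T] Δ:[¬p2=F] refutes=True  ← countermodel

Result: [0, 0, 1]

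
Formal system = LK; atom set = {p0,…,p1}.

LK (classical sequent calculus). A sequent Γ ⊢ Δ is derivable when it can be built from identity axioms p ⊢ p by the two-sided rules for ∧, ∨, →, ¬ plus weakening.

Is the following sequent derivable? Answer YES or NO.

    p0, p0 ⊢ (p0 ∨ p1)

Derivation trace:
[WL] p0, p0 ⊢ (p0 ∨ p1)
  [∨R] p0 ⊢ (p0 ∨ p1)
    [WR] p0 ⊢ p0, p1
      [Ax] p0 ⊢ p0

Result: YES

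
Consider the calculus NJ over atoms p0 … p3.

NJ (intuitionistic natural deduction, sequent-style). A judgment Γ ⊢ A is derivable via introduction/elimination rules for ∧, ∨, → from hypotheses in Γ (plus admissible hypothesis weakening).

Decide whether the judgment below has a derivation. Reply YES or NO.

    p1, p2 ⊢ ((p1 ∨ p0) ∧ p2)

Derivation trace:
[∧I] p1, p2 ⊢ ((p1 ∨ p0) ∧ p2)
  [∨I₁] p1 ⊢ (p1 ∨ p0)
    [Ax] p1 ⊢ p1
  [Ax] p2 ⊢ p2

Result: YES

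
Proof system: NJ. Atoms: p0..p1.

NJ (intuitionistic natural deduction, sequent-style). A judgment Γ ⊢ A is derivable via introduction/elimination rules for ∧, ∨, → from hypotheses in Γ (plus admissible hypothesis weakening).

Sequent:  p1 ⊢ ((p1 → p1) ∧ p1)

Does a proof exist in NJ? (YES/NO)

Proof tree:
[∧I] p1 ⊢ ((p1 → p1) ∧ p1)
  [→I]  ⊢ (p1 → p1)
    [Ax] p1 ⊢ p1
  [Ax] p1 ⊢ p1

Result: YES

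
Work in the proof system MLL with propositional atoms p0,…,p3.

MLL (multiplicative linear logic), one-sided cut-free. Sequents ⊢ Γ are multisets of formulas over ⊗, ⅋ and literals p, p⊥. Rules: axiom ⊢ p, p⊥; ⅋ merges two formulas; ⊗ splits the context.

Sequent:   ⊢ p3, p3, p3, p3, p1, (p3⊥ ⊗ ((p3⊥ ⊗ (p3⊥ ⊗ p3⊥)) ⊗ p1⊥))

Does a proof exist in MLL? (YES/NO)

Derivation (root first):
[⊗]  ⊢ p3, p3, p3, p3, p1, (p3⊥ ⊗ ((p3⊥ ⊗ (p3⊥ ⊗ p3⊥)) ⊗ p1⊥))
  [Ax]  ⊢ p3, p3⊥
  [⊗]  ⊢ p3, p3, p3, p1, ((p3⊥ ⊗ (p3⊥ ⊗ p3⊥)) ⊗ p1⊥)
    [⊗]  ⊢ p3, p3, p3, (p3⊥ ⊗ (p3⊥ ⊗ p3⊥))
      [Ax]  ⊢ p3, p3⊥
      [⊗]  ⊢ p3, p3, (p3⊥ ⊗ p3⊥)
        [Ax]  ⊢ p3, p3⊥
        [Ax]  ⊢ p3, p3⊥
    [Ax]  ⊢ p1, p1⊥

Result: YES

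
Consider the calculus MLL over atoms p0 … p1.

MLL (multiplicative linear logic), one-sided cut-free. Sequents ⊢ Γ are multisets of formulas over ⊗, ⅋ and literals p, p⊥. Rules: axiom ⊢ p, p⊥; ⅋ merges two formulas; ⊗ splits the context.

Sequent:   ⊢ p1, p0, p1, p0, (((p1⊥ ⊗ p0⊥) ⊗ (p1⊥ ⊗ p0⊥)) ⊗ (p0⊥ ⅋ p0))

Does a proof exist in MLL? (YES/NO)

Proof tree:
[⊗]  ⊢ p1, p0, p1, p0, (((p1⊥ ⊗ p0⊥) ⊗ (p1⊥ ⊗ p0⊥)) ⊗ (p0⊥ ⅋ p0))
  [⊗]  ⊢ p1, p0, p1, p0, ((p1⊥ ⊗ p0⊥) ⊗ (p1⊥ ⊗ p0⊥))
    [⊗]  ⊢ p1, p0, (p1⊥ ⊗ p0⊥)
      [Ax]  ⊢ p1, p1⊥
      [Ax]  ⊢ p0, p0⊥
    [⊗]  ⊢ p1, p0, (p1⊥ ⊗ p0⊥)
      [Ax]  ⊢ p1, p1⊥
      [Ax]  ⊢ p0, p0⊥
  [⅋]  ⊢ (p0⊥ ⅋ p0)
    [Ax]  ⊢ p0, p0⊥

Result: YES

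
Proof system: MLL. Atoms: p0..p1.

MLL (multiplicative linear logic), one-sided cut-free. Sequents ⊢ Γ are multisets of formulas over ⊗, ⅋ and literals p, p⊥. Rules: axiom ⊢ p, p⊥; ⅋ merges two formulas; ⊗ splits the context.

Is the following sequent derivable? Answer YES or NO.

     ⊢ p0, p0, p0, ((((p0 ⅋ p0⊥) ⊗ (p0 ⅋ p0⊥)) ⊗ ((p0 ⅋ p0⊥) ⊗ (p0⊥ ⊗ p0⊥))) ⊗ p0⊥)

Derivation trace:
[⊗]  ⊢ p0, p0, p0, ((((p0 ⅋ p0⊥) ⊗ (p0 ⅋ p0⊥)) ⊗ ((p0 ⅋ p0⊥) ⊗ (p0⊥ ⊗ p0⊥))) ⊗ p0⊥)
  [⊗]  ⊢ p0, p0, (((p0 ⅋ p0⊥) ⊗ (p0 ⅋ p0⊥)) ⊗ ((p0 ⅋ p0⊥) ⊗ (p0⊥ ⊗ p0⊥)))
    [⊗]  ⊢ ((p0 ⅋ p0⊥) ⊗ (p0 ⅋ p0⊥))
      [⅋]  ⊢ (p0 ⅋ p0⊥)
        [Ax]  ⊢ p0, p0⊥
      [⅋]  ⊢ (p0 ⅋ p0⊥)
        [Ax]  ⊢ p0, p0⊥
    [⊗]  ⊢ p0, p0, ((p0 ⅋ p0⊥) ⊗ (p0⊥ ⊗ p0⊥))
      [⅋]  ⊢ (p0 ⅋ p0⊥)
        [Ax]  ⊢ p0, p0⊥
      [⊗]  ⊢ p0, p0, (p0⊥ ⊗ p0⊥)
        [Ax]  ⊢ p0, p0⊥
        [Ax]  ⊢ p0, p0⊥
  [Ax]  ⊢ p0, p0⊥

Result: YES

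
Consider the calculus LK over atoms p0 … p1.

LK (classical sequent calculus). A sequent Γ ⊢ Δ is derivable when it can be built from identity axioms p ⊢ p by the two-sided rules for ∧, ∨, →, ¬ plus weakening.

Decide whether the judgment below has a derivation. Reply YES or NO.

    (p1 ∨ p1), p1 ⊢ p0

Enumerate valuations to refute Γ ⊢ Δ:
  v=00: Γ:[(p1 ∨ p1)=F, p1=F] Δ:[p0=F] refutes=False
  v=01: Γ:[(p1 ∨ p1)=T, p1=T] Δ:[p0=F] refutes=True  ← countermodel

Result: NO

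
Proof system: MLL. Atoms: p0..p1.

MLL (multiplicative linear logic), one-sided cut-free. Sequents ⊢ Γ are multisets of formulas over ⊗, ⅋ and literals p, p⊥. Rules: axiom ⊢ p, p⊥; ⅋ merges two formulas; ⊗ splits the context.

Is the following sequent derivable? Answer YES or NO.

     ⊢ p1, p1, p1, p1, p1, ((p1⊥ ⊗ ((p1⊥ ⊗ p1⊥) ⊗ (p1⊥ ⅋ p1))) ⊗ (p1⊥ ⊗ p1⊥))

Proof tree:
[⊗]  ⊢ p1, p1, p1, p1, p1, ((p1⊥ ⊗ ((p1⊥ ⊗ p1⊥) ⊗ (p1⊥ ⅋ p1))) ⊗ (p1⊥ ⊗ p1⊥))
  [⊗]  ⊢ p1, p1, p1, (p1⊥ ⊗ ((p1⊥ ⊗ p1⊥) ⊗ (p1⊥ ⅋ p1)))
    [Ax]  ⊢ p1, p1⊥
    [⊗]  ⊢ p1, p1, ((p1⊥ ⊗ p1⊥) ⊗ (p1⊥ ⅋ p1))
      [⊗]  ⊢ p1, p1, (p1⊥ ⊗ p1⊥)
        [Ax]  ⊢ p1, p1⊥
        [Ax]  ⊢ p1, p1⊥
      [⅋]  ⊢ (p1⊥ ⅋ p1)
        [Ax]  ⊢ p1, p1⊥
  [⊗]  ⊢ p1, p1, (p1⊥ ⊗ p1⊥)
    [Ax]  ⊢ p1, p1⊥
    [Ax]  ⊢ p1, p1⊥

Result: YES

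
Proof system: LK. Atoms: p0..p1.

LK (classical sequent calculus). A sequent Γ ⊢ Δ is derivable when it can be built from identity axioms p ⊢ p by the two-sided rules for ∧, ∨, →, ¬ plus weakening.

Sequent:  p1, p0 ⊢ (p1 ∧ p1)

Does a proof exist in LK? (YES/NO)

Proof tree:
[∧R] p1, p0 ⊢ (p1 ∧ p1)
  [Ax] p1 ⊢ p1
  [WL] p1, p0 ⊢ p1
    [Ax] p1 ⊢ p1

Result: YES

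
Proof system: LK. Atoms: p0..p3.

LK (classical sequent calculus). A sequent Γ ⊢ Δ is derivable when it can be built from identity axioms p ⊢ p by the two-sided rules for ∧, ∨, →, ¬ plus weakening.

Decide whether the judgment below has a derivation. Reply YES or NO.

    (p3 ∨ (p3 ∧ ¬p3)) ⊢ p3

Derivation trace:
[∨L] (p3 ∨ (p3 ∧ ¬p3)) ⊢ p3
  [Ax] p3 ⊢ p3
  [∧L] (p3 ∧ ¬p3) ⊢ 
    [¬L] p3, ¬p3 ⊢ 
      [Ax] p3 ⊢ p3

Result: YES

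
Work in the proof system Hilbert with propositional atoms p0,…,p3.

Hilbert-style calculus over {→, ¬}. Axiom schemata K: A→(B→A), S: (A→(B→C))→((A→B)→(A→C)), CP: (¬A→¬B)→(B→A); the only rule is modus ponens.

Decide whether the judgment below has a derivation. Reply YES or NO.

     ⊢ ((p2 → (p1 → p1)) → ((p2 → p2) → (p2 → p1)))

Search for a countermodel by truth-table:
  v=0000: Γ:[] Δ:[((p2 → (p1 → p1)) → ((p2 → p2) → (p2 → p1)))=T] refutes=False
  v=0001: Γ:[] Δ:[((p2 → (p1 → p1)) → ((p2 → p2) → (p2 → p1)))=T] refutes=False
  v=0010: Γ:[] Δ:[((p2 → (p1 → p1)) → ((p2 → p2) → (p2 → p1)))=F] refutes=True  ← countermodel

Result: NO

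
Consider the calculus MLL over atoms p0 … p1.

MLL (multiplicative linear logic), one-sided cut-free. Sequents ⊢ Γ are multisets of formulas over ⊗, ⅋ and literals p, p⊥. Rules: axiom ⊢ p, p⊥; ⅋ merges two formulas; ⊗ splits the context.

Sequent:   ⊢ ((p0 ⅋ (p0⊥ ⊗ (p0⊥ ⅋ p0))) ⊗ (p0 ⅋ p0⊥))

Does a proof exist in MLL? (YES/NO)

Proof tree:
[⊗]  ⊢ ((p0 ⅋ (p0⊥ ⊗ (p0⊥ ⅋ p0))) ⊗ (p0 ⅋ p0⊥))
  [⅋]  ⊢ (p0 ⅋ (p0⊥ ⊗ (p0⊥ ⅋ p0)))
    [⊗]  ⊢ p0, (p0⊥ ⊗ (p0⊥ ⅋ p0))
      [Ax]  ⊢ p0, p0⊥
      [⅋]  ⊢ (p0⊥ ⅋ p0)
        [Ax]  ⊢ p0, p0⊥
  [⅋]  ⊢ (p0 ⅋ p0⊥)
    [Ax]  ⊢ p0, p0⊥

Result: YES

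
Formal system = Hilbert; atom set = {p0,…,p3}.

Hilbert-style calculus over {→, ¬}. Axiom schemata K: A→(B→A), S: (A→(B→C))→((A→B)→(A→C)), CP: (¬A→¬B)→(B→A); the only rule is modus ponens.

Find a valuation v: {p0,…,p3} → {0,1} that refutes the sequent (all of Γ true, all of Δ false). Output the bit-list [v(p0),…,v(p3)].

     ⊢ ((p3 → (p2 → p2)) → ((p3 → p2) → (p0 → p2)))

Enumerate valuations to refute Γ ⊢ Δ:
  v=0000: Γ:[] Δ:[((p3 → (p2 → p2)) → ((p3 → p2) → (p0 → p2)))=T] refutes=False
  v=0001: Γ:[] Δ:[((p3 → (p2 → p2)) → ((p3 → p2) → (p0 → p2)))=T] refutes=False
  v=0010: Γ:[] Δ:[((p3 → (p2 → p2)) → ((p3 → p2) → (p0 → p2)))=T] refutes=False
  v=0011: Γ:[] Δ:[((p3 → (p2 → p2)) → ((p3 → p2) → (p0 → p2)))=T] refutes=False
  v=0100: Γ:[] Δ:[((p3 → (p2 → p2)) → ((p3 → p2) → (p0 → p2)))=T] refutes=False
  v=0101: Γ:[] Δ:[((p3 → (p2 → p2)) → ((p3 → p2) → (p0 → p2)))=T] refutes=False
  v=0110: Γ:[] Δ:[((p3 → (p2 → p2)) → ((p3 → p2) → (p0 → p2)))=T] refutes=False
  v=0111: Γ:[] Δ:[((p3 → (p2 → p2)) → ((p3 → p2) → (p0 → p2)))=T] refutes=False
  v=1000: Γ:[] Δ:[((p3 → (p2 → p2)) → ((p3 → p2) → (p0 → p2)))=F] refutes=True  ← countermodel

Result: [1, 0, 0, 0]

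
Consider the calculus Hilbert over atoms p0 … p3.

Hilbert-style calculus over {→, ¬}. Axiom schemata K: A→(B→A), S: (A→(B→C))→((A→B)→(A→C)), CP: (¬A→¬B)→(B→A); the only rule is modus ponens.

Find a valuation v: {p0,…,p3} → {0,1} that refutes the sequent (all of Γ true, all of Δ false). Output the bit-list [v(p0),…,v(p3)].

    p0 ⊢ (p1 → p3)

Truth-table refutation:
  v=0000: Γ:[p0=F] Δ:[(p1 → p3)=T] refutes=False
  v=0001: Γ:[p0=F] Δ:[(p1 → p3)=T] refutes=False
  v=0010: Γ:[p0=F] Δ:[(p1 → p3)=T] refutes=False
  v=0011: Γ:[p0=F] Δ:[(p1 → p3)=T] refutes=False
  v=0100: Γ:[p0=F] Δ:[(p1 → p3)=F] refutes=False
  v=0101: Γ:[p0=F] Δ:[(p1 → p3)=T] refutes=False
  v=0110: Γ:[p0=F] Δ:[(p1 → p3)=F] refutes=False
  v=0111: Γ:[p0=F] Δ:[(p1 → p3)=T] refutes=False
  v=1000: Γ:[p0=T] Δ:[(p1 → p3)=T] refutes=False
  v=1001: Γ:[p0=T] Δ:[(p1 → p3)=T] refutes=False
  v=1010: Γ:[p0=T] Δ:[(p1 → p3)=T] refutes=False
  v=1011: Γ:[p0=T] Δ:[(p1 → p3)=T] refutes=False
  v=1100: Γ:[p0=T] Δ:[(p1 → p3)=F] refutes=True  ← countermodel

Result: [1, 1, 0, 0]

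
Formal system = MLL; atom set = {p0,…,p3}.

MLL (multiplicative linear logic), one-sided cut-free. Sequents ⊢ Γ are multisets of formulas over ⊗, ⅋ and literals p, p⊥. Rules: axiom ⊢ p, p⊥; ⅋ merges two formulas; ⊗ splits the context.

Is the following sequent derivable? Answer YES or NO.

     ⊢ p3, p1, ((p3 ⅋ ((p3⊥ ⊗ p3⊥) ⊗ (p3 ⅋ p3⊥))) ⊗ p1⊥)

Proof tree:
[⊗]  ⊢ p3, p1, ((p3 ⅋ ((p3⊥ ⊗ p3⊥) ⊗ (p3 ⅋ p3⊥))) ⊗ p1⊥)
  [⅋]  ⊢ p3, (p3 ⅋ ((p3⊥ ⊗ p3⊥) ⊗ (p3 ⅋ p3⊥)))
    [⊗]  ⊢ p3, p3, ((p3⊥ ⊗ p3⊥) ⊗ (p3 ⅋ p3⊥))
      [⊗]  ⊢ p3, p3, (p3⊥ ⊗ p3⊥)
        [Ax]  ⊢ p3, p3⊥
        [Ax]  ⊢ p3, p3⊥
      [⅋]  ⊢ (p3 ⅋ p3⊥)
        [Ax]  ⊢ p3, p3⊥
  [Ax]  ⊢ p1, p1⊥

Result: YES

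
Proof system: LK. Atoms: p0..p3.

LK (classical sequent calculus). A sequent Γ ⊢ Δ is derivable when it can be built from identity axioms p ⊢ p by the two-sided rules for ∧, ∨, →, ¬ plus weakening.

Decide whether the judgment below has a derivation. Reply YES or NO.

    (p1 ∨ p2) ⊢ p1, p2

Proof tree:
[∨L] (p1 ∨ p2) ⊢ p1, p2
  [WR] p1 ⊢ p1, p1
    [Ax] p1 ⊢ p1
  [Ax] p2 ⊢ p2

Result: YES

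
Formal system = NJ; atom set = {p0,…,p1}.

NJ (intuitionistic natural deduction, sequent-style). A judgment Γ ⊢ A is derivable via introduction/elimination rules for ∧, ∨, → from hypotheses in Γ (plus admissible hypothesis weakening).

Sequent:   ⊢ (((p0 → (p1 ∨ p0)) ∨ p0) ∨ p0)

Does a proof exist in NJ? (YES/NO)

Proof tree:
[∨I₁]  ⊢ (((p0 → (p1 ∨ p0)) ∨ p0) ∨ p0)
  [∨I₁]  ⊢ ((p0 → (p1 ∨ p0)) ∨ p0)
    [→I]  ⊢ (p0 → (p1 ∨ p0))
      [∨I₂] p0 ⊢ (p1 ∨ p0)
        [Ax] p0 ⊢ p0

Result: YES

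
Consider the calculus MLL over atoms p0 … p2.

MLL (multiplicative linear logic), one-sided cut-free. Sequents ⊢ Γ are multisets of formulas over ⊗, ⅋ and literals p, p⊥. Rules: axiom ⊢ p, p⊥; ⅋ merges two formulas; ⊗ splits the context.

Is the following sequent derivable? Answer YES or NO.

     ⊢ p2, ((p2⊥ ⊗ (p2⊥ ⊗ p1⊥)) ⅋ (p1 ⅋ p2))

Proof tree:
[⅋]  ⊢ p2, ((p2⊥ ⊗ (p2⊥ ⊗ p1⊥)) ⅋ (p1 ⅋ p2))
  [⅋]  ⊢ p2, (p2⊥ ⊗ (p2⊥ ⊗ p1⊥)), (p1 ⅋ p2)
    [⊗]  ⊢ p2, p2, p1, (p2⊥ ⊗ (p2⊥ ⊗ p1⊥))
      [Ax]  ⊢ p2, p2⊥
      [⊗]  ⊢ p2, p1, (p2⊥ ⊗ p1⊥)
        [Ax]  ⊢ p2, p2⊥
        [Ax]  ⊢ p1, p1⊥

Result: YES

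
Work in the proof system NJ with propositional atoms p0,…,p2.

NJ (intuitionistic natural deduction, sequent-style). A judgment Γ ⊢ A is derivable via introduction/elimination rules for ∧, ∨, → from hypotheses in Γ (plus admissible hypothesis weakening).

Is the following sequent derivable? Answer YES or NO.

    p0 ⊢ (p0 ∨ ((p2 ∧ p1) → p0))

Proof tree:
[∨I₂] p0 ⊢ (p0 ∨ ((p2 ∧ p1) → p0))
  [→I] p0 ⊢ ((p2 ∧ p1) → p0)
    [Wk] p0, (p2 ∧ p1) ⊢ p0
      [Ax] p0 ⊢ p0

Result: YES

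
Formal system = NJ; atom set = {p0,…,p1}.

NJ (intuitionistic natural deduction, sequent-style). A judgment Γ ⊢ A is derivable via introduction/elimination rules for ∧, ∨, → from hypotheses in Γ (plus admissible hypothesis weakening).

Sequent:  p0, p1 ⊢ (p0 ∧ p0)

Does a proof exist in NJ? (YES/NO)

Derivation trace:
[Wk] p0, p1 ⊢ (p0 ∧ p0)
  [∧I] p0 ⊢ (p0 ∧ p0)
    [Ax] p0 ⊢ p0
    [Ax] p0 ⊢ p0

Result: YES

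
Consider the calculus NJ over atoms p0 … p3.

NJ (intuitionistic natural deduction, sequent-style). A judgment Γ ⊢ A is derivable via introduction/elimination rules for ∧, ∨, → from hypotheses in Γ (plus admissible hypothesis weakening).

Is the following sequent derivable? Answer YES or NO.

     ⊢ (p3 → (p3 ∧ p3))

Proof tree:
[→I]  ⊢ (p3 → (p3 ∧ p3))
  [∧I] p3 ⊢ (p3 ∧ p3)
    [Ax] p3 ⊢ p3
    [Ax] p3 ⊢ p3

Result: YES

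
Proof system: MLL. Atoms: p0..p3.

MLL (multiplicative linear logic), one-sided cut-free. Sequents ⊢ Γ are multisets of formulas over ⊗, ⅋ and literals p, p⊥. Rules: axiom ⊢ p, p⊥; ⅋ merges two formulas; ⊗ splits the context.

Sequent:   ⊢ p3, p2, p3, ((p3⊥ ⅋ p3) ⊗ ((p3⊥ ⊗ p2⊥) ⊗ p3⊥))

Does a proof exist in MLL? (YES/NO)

Proof tree:
[⊗]  ⊢ p3, p2, p3, ((p3⊥ ⅋ p3) ⊗ ((p3⊥ ⊗ p2⊥) ⊗ p3⊥))
  [⅋]  ⊢ (p3⊥ ⅋ p3)
    [Ax]  ⊢ p3, p3⊥
  [⊗]  ⊢ p3, p2, p3, ((p3⊥ ⊗ p2⊥) ⊗ p3⊥)
    [⊗]  ⊢ p3, p2, (p3⊥ ⊗ p2⊥)
      [Ax]  ⊢ p3, p3⊥
      [Ax]  ⊢ p2, p2⊥
    [Ax]  ⊢ p3, p3⊥

Result: YES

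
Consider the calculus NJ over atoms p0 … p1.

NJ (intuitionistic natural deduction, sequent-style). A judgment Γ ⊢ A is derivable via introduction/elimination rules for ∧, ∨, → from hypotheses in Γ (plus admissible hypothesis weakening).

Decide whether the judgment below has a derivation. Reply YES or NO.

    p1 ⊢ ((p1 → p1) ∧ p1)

Derivation (root first):
[∧I] p1 ⊢ ((p1 → p1) ∧ p1)
  [→I]  ⊢ (p1 → p1)
    [Ax] p1 ⊢ p1
  [Ax] p1 ⊢ p1

Result: YES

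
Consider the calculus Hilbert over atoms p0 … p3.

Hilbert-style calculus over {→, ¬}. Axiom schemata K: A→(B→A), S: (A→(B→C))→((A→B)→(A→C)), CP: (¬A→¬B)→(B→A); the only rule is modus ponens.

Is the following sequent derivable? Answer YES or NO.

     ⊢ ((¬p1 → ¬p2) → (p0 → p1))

Search for a countermodel by truth-table:
  v=0000: Γ:[] Δ:[((¬p1 → ¬p2) → (p0 → p1))=T] refutes=False
  v=0001: Γ:[] Δ:[((¬p1 → ¬p2) → (p0 → p1))=T] refutes=False
  v=0010: Γ:[] Δ:[((¬p1 → ¬p2) → (p0 → p1))=T] refutes=False
  v=0011: Γ:[] Δ:[((¬p1 → ¬p2) → (p0 → p1))=T] refutes=False
  v=0100: Γ:[] Δ:[((¬p1 → ¬p2) → (p0 → p1))=T] refutes=False
  v=0101: Γ:[] Δ:[((¬p1 → ¬p2) → (p0 → p1))=T] refutes=False
  v=0110: Γ:[] Δ:[((¬p1 → ¬p2) → (p0 → p1))=T] refutes=False
  v=0111: Γ:[] Δ:[((¬p1 → ¬p2) → (p0 → p1))=T] refutes=False
  v=1000: Γ:[] Δ:[((¬p1 → ¬p2) → (p0 → p1))=F] refutes=True  ← countermodel

Result: NO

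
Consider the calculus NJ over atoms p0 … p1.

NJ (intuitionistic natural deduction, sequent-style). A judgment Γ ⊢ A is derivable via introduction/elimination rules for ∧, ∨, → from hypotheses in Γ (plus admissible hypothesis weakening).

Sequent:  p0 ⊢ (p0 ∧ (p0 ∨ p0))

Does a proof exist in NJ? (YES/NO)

Proof tree:
[∧I] p0 ⊢ (p0 ∧ (p0 ∨ p0))
  [Ax] p0 ⊢ p0
  [∨I₂] p0 ⊢ (p0 ∨ p0)
    [Ax] p0 ⊢ p0

Result: YES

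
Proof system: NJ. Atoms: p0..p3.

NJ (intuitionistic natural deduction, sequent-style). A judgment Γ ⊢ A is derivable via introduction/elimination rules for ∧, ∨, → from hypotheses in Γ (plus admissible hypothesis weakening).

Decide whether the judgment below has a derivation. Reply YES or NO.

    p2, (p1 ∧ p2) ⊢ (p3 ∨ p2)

Proof tree:
[∨I₂] p2, (p1 ∧ p2) ⊢ (p3 ∨ p2)
  [Wk] p2, (p1 ∧ p2) ⊢ p2
    [Ax] p2 ⊢ p2

Result: YES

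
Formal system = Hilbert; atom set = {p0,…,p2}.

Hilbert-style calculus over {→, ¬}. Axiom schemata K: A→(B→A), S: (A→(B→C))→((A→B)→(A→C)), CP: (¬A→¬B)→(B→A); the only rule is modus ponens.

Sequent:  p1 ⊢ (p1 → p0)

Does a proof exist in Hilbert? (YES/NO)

Enumerate valuations to refute Γ ⊢ Δ:
  v=000: Γ:[p1=F] Δ:[(p1 → p0)=T] refutes=False
  v=001: Γ:[p1=F] Δ:[(p1 → p0)=T] refutes=False
  v=010: Γ:[p1=T] Δ:[(p1 → p0)=F] refutes=True  ← countermodel

Result: NO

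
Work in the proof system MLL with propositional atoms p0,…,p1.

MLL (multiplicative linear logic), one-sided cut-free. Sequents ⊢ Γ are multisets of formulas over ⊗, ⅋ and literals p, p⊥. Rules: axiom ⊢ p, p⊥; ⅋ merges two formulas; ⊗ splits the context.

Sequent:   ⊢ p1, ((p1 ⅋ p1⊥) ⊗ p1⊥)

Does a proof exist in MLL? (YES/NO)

Derivation trace:
[⊗]  ⊢ p1, ((p1 ⅋ p1⊥) ⊗ p1⊥)
  [⅋]  ⊢ (p1 ⅋ p1⊥)
    [Ax]  ⊢ p1, p1⊥
  [Ax]  ⊢ p1, p1⊥

Result: YES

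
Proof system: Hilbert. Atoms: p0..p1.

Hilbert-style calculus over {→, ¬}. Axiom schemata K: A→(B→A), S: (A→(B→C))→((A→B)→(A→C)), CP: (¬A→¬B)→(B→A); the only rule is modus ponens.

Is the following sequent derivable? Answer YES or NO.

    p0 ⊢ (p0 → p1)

Truth-table refutation:
  v=00: Γ:[p0=F] Δ:[(p0 → p1)=T] refutes=False
  v=01: Γ:[p0=F] Δ:[(p0 → p1)=T] refutes=False
  v=10: Γ:[p0=T] Δ:[(p0 → p1)=F] refutes=True  ← countermodel

Result: NO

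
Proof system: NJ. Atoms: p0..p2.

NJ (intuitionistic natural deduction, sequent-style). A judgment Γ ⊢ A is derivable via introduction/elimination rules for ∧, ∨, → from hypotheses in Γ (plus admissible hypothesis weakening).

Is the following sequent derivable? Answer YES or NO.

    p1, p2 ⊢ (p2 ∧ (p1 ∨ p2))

Derivation trace:
[∧I] p1, p2 ⊢ (p2 ∧ (p1 ∨ p2))
  [Ax] p2 ⊢ p2
  [∨I₁] p1, p1 ⊢ (p1 ∨ p2)
    [Wk] p1, p1 ⊢ p1
      [Ax] p1 ⊢ p1

Result: YES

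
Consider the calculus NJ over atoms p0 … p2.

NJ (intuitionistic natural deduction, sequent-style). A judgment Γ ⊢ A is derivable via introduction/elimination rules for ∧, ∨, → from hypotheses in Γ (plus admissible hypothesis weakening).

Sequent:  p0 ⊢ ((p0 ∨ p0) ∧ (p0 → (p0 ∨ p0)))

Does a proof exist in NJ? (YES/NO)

Derivation trace:
[∧I] p0 ⊢ ((p0 ∨ p0) ∧ (p0 → (p0 ∨ p0)))
  [∨I₁] p0 ⊢ (p0 ∨ p0)
    [Ax] p0 ⊢ p0
  [→I]  ⊢ (p0 → (p0 ∨ p0))
    [∨I₁] p0 ⊢ (p0 ∨ p0)
      [Ax] p0 ⊢ p0

Result: YES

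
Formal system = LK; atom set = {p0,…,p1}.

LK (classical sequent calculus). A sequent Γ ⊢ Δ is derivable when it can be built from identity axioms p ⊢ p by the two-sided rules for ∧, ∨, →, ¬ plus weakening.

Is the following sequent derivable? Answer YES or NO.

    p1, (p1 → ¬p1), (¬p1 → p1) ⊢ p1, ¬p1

Proof tree:
[→L] p1, (p1 → ¬p1), (¬p1 → p1) ⊢ p1, ¬p1
  [→L] p1, (p1 → ¬p1) ⊢ ¬p1
    [WL] p1, p1 ⊢ p1
      [Ax] p1 ⊢ p1
    [¬R] ¬p1 ⊢ ¬p1
      [¬L] p1, ¬p1 ⊢ 
        [Ax] p1 ⊢ p1
  [¬R] p1 ⊢ p1, ¬p1
    [WL] p1, p1 ⊢ p1
      [Ax] p1 ⊢ p1

Result: YES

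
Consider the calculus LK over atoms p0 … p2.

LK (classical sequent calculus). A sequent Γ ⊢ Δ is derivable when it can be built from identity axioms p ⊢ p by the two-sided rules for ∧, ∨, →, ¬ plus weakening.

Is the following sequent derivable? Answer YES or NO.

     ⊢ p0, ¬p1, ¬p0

Proof tree:
[¬R]  ⊢ p0, ¬p1, ¬p0
  [¬R] p0 ⊢ p0, ¬p1
    [WL] p0, p1 ⊢ p0
      [Ax] p0 ⊢ p0

Result: YES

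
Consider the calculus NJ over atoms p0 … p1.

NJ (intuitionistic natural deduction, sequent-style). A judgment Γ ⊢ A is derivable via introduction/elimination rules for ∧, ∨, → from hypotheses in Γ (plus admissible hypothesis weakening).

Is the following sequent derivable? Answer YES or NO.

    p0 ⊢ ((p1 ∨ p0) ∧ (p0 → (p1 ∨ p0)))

Derivation trace:
[∧I] p0 ⊢ ((p1 ∨ p0) ∧ (p0 → (p1 ∨ p0)))
  [∨I₂] p0 ⊢ (p1 ∨ p0)
    [Ax] p0 ⊢ p0
  [→I] p0 ⊢ (p0 → (p1 ∨ p0))
    [Wk] p0, p0 ⊢ (p1 ∨ p0)
      [∨I₂] p0 ⊢ (p1 ∨ p0)
        [Ax] p0 ⊢ p0

Result: YES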